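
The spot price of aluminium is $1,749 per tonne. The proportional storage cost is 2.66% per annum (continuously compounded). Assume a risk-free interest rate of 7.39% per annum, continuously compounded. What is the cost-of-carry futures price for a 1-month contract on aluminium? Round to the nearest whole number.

Net carry = r + u − y = 0.0739 + 0.0266 − 0.0000 = 0.1005
F = S·e^((r+u−y)T) = 1749 · e^(0.1005 × 1/12) = 1749 · e^0.008375
= 1749 × 1.008410 = $1,764 per tonne

$1,764 per tonne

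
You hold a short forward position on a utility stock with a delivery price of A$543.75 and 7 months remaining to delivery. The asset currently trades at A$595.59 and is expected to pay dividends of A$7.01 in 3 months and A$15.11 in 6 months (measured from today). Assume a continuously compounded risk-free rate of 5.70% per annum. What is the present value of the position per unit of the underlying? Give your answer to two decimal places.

-A$48.03

PV(remaining dividends) I = 7.01·e^(−0.0570·3/12) + 15.11·e^(−0.0570·6/12) = 21.5963
Current forward F = (S − I)·e^(rT) = (595.59 − 21.5963)·e^(0.0570·7/12) = 573.9937 × 1.033809 = 593.3999
Value (long) = (F − K)·e^(−rT) = (593.3999 − 543.75) × 0.967297 = 48.0262
Short position value = −(long value) = -A$48.03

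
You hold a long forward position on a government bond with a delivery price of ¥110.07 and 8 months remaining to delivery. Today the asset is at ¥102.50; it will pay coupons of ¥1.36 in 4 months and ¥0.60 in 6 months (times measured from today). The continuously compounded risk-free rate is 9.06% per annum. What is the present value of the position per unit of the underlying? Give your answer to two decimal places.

-¥3.01

PV(remaining coupons) I = 1.36·e^(−0.0906·4/12) + 0.60·e^(−0.0906·6/12) = 1.8930
Current forward F = (S − I)·e^(rT) = (102.50 − 1.8930)·e^(0.0906·8/12) = 100.6070 × 1.062261 = 106.8709
Value (long) = (F − K)·e^(−rT) = (106.8709 − 110.07) × 0.941388 = -3.0116
Value = -¥3.01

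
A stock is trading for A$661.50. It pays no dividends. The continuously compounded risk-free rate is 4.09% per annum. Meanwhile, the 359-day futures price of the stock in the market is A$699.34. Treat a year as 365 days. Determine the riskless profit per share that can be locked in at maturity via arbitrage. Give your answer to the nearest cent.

A$10.69 per share

Fair futures: F* = S·e^(carry·T), with carry = r = 0.0409
F* = 661.50 · e^(0.0409 × 359/365) = 661.50 · e^0.040228 = 661.50 × 1.041048 = A$688.6533
Market A$699.34 > fair A$688.6533: forward overpriced → cash-and-carry (buy spot, short the forward).
At maturity, profit = |F_mkt − F*| = |699.34 − 688.6533| = A$10.69 per share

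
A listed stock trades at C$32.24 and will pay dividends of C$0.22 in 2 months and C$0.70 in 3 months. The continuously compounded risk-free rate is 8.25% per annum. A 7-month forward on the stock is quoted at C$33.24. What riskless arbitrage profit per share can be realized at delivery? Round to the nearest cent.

PV(dividends) I = 0.22·e^(−0.0825·2/12) + 0.70·e^(−0.0825·3/12) = 0.9027
Fair forward F* = (S − I)·e^(rT) = (32.24 − 0.9027)·e^0.048125 = 31.3373 × 1.049302 = 32.8823
Market C$33.24 > fair 32.8823: forward overpriced → cash-and-carry (borrow at r, buy the stock and collect the dividends, short the forward).
Profit at T = |F_mkt − F*| = |33.24 − 32.8823| = C$0.36 per share

C$0.36 per share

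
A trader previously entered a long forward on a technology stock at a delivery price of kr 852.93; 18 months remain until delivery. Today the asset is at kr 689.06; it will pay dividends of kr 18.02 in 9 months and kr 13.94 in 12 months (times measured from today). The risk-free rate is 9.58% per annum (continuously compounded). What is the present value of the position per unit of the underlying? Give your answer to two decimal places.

PV(remaining dividends) I = 18.02·e^(−0.0958·9/12) + 13.94·e^(−0.0958·12/12) = 29.4372
Current forward F = (S − I)·e^(rT) = (689.06 − 29.4372)·e^(0.0958·18/12) = 659.6228 × 1.154538 = 761.5596
Value (long) = (F − K)·e^(−rT) = (761.5596 − 852.93) × 0.866148 = -79.1403
Value = -kr 79.14

-kr 79.14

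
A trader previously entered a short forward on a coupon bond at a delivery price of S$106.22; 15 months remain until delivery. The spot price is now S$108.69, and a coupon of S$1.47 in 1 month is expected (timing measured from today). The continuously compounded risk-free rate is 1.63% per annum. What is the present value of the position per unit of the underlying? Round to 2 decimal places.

PV(remaining coupons) I = 1.47·e^(−0.0163·1/12) = 1.4680
Current forward F = (S − I)·e^(rT) = (108.69 − 1.4680)·e^(0.0163·15/12) = 107.2220 × 1.020584 = 109.4291
Value (long) = (F − K)·e^(−rT) = (109.4291 − 106.22) × 0.979831 = 3.1444
Short position value = −(long value) = -S$3.14

-S$3.14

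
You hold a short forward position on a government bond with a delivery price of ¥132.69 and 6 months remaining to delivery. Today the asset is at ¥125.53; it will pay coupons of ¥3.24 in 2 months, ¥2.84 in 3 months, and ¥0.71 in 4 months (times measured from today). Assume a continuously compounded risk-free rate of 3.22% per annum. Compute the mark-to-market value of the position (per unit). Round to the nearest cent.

¥11.78

PV(remaining coupons) I = 3.24·e^(−0.0322·2/12) + 2.84·e^(−0.0322·3/12) + 0.71·e^(−0.0322·4/12) = 6.7423
Current forward F = (S − I)·e^(rT) = (125.53 − 6.7423)·e^(0.0322·6/12) = 118.7877 × 1.016230 = 120.7156
Value (long) = (F − K)·e^(−rT) = (120.7156 − 132.69) × 0.984029 = -11.7832
Short position value = −(long value) = ¥11.78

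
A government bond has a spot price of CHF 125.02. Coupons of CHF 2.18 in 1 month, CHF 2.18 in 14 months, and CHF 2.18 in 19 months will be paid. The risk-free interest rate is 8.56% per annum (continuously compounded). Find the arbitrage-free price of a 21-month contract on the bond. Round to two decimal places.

PV(coupons) I = 2.18·e^(−0.0856·1/12) + 2.18·e^(−0.0856·14/12) + 2.18·e^(−0.0856·19/12)
I = 2.1645 + 1.9728 + 1.9037 = 6.0410
F = (S − I)·e^(rT) = (125.02 − 6.0410) · e^(0.0856·21/12)
= 118.9790 · e^0.149800 = 118.9790 × 1.161602 = CHF 138.21

CHF 138.21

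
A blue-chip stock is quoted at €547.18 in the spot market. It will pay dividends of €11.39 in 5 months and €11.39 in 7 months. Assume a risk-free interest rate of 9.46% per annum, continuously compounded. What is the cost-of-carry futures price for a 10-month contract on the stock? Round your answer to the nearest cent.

€568.55

PV(dividends) I = 11.39·e^(−0.0946·5/12) + 11.39·e^(−0.0946·7/12)
I = 10.9498 + 10.7785 = 21.7283
F = (S − I)·e^(rT) = (547.18 − 21.7283) · e^(0.0946·10/12)
= 525.4517 · e^0.078833 = 525.4517 × 1.082024 = €568.55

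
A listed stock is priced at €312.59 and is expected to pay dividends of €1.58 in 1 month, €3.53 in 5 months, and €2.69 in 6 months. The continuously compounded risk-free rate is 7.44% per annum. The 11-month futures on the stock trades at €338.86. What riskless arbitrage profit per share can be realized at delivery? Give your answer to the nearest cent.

€12.33 per share

PV(dividends) I = 1.58·e^(−0.0744·1/12) + 3.53·e^(−0.0744·5/12) + 2.69·e^(−0.0744·6/12) = 7.5843
Fair futures F* = (S − I)·e^(rT) = (312.59 − 7.5843)·e^0.068200 = 305.0057 × 1.070579 = 326.5327
Market €338.86 > fair 326.5327: forward overpriced → cash-and-carry (borrow at r, buy the stock and collect the dividends, short the forward).
Profit at T = |F_mkt − F*| = |338.86 − 326.5327| = €12.33 per share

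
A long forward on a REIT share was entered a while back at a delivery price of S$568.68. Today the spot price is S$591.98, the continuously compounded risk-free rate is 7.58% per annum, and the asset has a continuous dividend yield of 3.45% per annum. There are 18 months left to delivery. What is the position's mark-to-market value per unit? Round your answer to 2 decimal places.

Current fair forward for the remaining 18 months: F = S·e^((r − q)·T), (r − q) = 0.0758 − 0.0345 = 0.0413
F = 591.98 · e^(0.0413 × 18/12) = 591.98 × 1.063909 = 629.8128
Value of long forward = (F − K)·e^(−rT) = (629.8128 − 568.68) · e^(−0.0758·18/12)
= 61.1328 × 0.892526 = 54.56

S$54.56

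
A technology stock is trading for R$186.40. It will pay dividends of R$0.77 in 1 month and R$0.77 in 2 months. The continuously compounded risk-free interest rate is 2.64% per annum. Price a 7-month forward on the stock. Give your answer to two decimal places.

PV(dividends) I = 0.77·e^(−0.0264·1/12) + 0.77·e^(−0.0264·2/12)
I = 0.7683 + 0.7666 = 1.5349
F = (S − I)·e^(rT) = (186.40 − 1.5349) · e^(0.0264·7/12)
= 184.8651 · e^0.015400 = 184.8651 × 1.015519 = R$187.73

R$187.73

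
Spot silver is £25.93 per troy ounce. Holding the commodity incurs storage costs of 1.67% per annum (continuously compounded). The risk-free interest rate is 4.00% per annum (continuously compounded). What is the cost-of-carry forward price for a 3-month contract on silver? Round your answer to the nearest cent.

Net carry = r + u − y = 0.0400 + 0.0167 − 0.0000 = 0.0567
F = S·e^((r+u−y)T) = 25.93 · e^(0.0567 × 3/12) = 25.93 · e^0.014175
= 25.93 × 1.014276 = £26.30 per troy ounce

£26.30 per troy ounce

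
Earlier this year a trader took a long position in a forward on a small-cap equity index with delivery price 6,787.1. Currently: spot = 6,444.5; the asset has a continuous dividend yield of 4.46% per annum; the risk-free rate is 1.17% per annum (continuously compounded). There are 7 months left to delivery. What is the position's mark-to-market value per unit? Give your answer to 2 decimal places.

-461.94

Current fair forward for the remaining 7 months: F = S·e^((r − q)·T), (r − q) = 0.0117 − 0.0446 = -0.0329
F = 6444.5 · e^(-0.0329 × 7/12) = 6444.5 × 0.98099132 = 6321.9986
Value of long forward = (F − K)·e^(−rT) = (6321.9986 − 6787.1) · e^(−0.0117·7/12)
= -465.1014 × 0.99319824 = -461.94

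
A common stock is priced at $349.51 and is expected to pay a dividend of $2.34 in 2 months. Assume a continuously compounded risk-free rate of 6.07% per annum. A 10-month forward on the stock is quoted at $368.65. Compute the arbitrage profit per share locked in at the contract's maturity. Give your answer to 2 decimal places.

PV(dividends) I = 2.34·e^(−0.0607·2/12) = 2.3164
Fair forward F* = (S − I)·e^(rT) = (349.51 − 2.3164)·e^0.050583 = 347.1936 × 1.051884 = 365.2074
Market $368.65 > fair 365.2074: forward overpriced → cash-and-carry (borrow at r, buy the stock and collect the dividends, short the forward).
Profit at T = |F_mkt − F*| = |368.65 − 365.2074| = $3.44 per share

$3.44 per share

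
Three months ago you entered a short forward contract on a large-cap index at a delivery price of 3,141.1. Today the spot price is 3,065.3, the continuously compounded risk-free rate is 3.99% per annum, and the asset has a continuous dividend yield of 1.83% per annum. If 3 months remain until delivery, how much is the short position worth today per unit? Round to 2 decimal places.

58.61

Current fair forward for the remaining 3 months: F = S·e^((r − q)·T), (r − q) = 0.0399 − 0.0183 = 0.0216
F = 3065.3 · e^(0.0216 × 3/12) = 3065.3 × 1.00541461 = 3081.8974
Value of long forward = (F − K)·e^(−rT) = (3081.8974 − 3141.1) · e^(−0.0399·3/12)
= -59.2026 × 0.99007459 = -58.61
Short position value = −(long value) = 58.61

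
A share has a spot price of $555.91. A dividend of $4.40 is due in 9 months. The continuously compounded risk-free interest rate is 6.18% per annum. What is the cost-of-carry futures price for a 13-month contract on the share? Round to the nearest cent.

$589.91

PV(dividends) I = 4.40·e^(−0.0618·9/12)
I = 4.2007
F = (S − I)·e^(rT) = (555.91 − 4.2007) · e^(0.0618·13/12)
= 551.7093 · e^0.066950 = 551.7093 × 1.069242 = $589.91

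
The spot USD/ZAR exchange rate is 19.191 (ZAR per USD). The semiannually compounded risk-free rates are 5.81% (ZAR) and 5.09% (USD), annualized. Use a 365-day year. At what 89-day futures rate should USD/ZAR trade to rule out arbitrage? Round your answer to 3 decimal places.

19.224

By covered interest parity, F = S · (1+r_ZAR/2)^(2T) / (1+r_USD/2)^(2T)
= 19.191 × 1.014063 / 1.012331 = 19.191 × 1.001711
F = 19.224 ZAR per USD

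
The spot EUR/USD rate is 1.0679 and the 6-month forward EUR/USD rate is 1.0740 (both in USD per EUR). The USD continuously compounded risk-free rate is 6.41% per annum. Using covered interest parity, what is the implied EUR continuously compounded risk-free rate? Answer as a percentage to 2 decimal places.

F = S·e^((r_USD − r_EUR)T) ⇒ r_EUR = r_USD − ln(F/S)/T
ln(1.0740/1.0679) = 0.005696; /(6/12) = 0.011392
r_EUR = 0.0641 − 0.011392 = 0.052708
r_EUR = 5.27%

5.27%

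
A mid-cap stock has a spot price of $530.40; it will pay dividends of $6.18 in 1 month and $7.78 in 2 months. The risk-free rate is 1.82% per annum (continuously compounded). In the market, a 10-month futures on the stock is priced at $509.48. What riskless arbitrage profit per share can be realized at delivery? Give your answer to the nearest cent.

$14.89 per share

PV(dividends) I = 6.18·e^(−0.0182·1/12) + 7.78·e^(−0.0182·2/12) = 13.9271
Fair futures F* = (S − I)·e^(rT) = (530.40 − 13.9271)·e^0.015167 = 516.4729 × 1.015283 = 524.3662
Market $509.48 < fair 524.3662: forward underpriced → reverse cash-and-carry (short the stock, invest proceeds at r, pay the dividends, go long the forward).
Profit at T = |F_mkt − F*| = |509.48 − 524.3662| = $14.89 per share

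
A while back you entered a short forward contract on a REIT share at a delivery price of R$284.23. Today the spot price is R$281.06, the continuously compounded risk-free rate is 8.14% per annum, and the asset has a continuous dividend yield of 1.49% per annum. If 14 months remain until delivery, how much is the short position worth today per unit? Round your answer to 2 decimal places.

Current fair forward for the remaining 14 months: F = S·e^((r − q)·T), (r − q) = 0.0814 − 0.0149 = 0.0665
F = 281.06 · e^(0.0665 × 14/12) = 281.06 × 1.080672 = 303.7337
Value of long forward = (F − K)·e^(−rT) = (303.7337 − 284.23) · e^(−0.0814·14/12)
= 19.5037 × 0.909403 = 17.74
Short position value = −(long value) = -R$17.74

-R$17.74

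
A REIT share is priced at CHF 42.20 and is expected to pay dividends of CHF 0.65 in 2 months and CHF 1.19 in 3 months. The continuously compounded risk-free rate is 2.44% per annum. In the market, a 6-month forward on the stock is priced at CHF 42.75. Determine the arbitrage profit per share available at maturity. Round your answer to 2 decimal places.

CHF 1.88 per share

PV(dividends) I = 0.65·e^(−0.0244·2/12) + 1.19·e^(−0.0244·3/12) = 1.8301
Fair forward F* = (S − I)·e^(rT) = (42.20 − 1.8301)·e^0.012200 = 40.3699 × 1.012275 = 40.8654
Market CHF 42.75 > fair 40.8654: forward overpriced → cash-and-carry (borrow at r, buy the stock and collect the dividends, short the forward).
Profit at T = |F_mkt − F*| = |42.75 − 40.8654| = CHF 1.88 per share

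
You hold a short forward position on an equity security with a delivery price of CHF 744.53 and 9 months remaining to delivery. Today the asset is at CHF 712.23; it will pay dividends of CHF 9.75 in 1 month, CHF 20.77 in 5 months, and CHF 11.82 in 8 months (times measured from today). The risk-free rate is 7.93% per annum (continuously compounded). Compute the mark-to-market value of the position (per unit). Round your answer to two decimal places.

PV(remaining dividends) I = 9.75·e^(−0.0793·1/12) + 20.77·e^(−0.0793·5/12) + 11.82·e^(−0.0793·8/12) = 40.9921
Current forward F = (S − I)·e^(rT) = (712.23 − 40.9921)·e^(0.0793·9/12) = 671.2379 × 1.061279 = 712.3707
Value (long) = (F − K)·e^(−rT) = (712.3707 − 744.53) × 0.942259 = -30.3024
Short position value = −(long value) = CHF 30.30

CHF 30.30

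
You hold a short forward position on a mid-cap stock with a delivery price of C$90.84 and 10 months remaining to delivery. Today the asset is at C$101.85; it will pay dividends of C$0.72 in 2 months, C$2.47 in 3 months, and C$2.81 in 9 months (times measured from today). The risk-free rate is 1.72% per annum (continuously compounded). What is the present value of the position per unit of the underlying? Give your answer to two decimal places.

-C$6.35

PV(remaining dividends) I = 0.72·e^(−0.0172·2/12) + 2.47·e^(−0.0172·3/12) + 2.81·e^(−0.0172·9/12) = 5.9513
Current forward F = (S − I)·e^(rT) = (101.85 − 5.9513)·e^(0.0172·10/12) = 95.8987 × 1.014437 = 97.2832
Value (long) = (F − K)·e^(−rT) = (97.2832 − 90.84) × 0.985769 = 6.3515
Short position value = −(long value) = -C$6.35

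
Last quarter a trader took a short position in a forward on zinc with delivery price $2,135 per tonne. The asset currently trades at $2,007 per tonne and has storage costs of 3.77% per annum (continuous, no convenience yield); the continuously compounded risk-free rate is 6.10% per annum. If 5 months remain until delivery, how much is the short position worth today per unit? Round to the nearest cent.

Current fair forward for the remaining 5 months: F = S·e^((r + u)·T), (r + u) = 0.0610 + 0.0377 = 0.0987
F = 2007 · e^(0.0987 × 5/12) = 2007 × 1.04198235 = 2091.2586
Value of long forward = (F − K)·e^(−rT) = (2091.2586 − 2135) · e^(−0.0610·5/12)
= -43.7414 × 0.97490362 = -42.64
Short position value = −(long value) = $42.64

$42.64 per tonne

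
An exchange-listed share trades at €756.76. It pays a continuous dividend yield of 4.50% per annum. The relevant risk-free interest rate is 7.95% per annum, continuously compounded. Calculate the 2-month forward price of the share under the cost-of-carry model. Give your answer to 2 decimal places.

F = S·e^((r − q)T) = 756.76 · e^((0.0795 − 0.0450) × 2/12)
= 756.76 · e^0.005750 = 756.76 × 1.005767
F = €761.12

€761.12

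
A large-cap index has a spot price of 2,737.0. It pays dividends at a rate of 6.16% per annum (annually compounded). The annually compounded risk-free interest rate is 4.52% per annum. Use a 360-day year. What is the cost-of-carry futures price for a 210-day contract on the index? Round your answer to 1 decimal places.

2,712.3

F = S · (1+r)^T / (1+q)^T
= 2737.0 × 1.026124 / 1.035485 = 2737.0 × 0.990960
F = 2,712.3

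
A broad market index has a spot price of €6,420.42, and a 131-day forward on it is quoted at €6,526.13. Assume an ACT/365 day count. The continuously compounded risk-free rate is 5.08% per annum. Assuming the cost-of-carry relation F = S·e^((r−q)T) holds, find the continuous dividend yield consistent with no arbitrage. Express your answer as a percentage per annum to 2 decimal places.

0.53%

From F = S·e^((r−q)T): (r − q) = ln(F/S)/T
ln(6526.13/6420.42) = ln(1.016465) = 0.016331
(r − q) = 0.016331 / (131/365) = 0.045502
q = r − ln(F/S)/T = 0.0508 − 0.045502 = 0.005298
q = 0.53%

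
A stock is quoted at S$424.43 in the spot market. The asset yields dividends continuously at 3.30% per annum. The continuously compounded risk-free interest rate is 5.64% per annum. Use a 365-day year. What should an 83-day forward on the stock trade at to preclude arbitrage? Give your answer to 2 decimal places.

F = S·e^((r − q)T) = 424.43 · e^((0.0564 − 0.0330) × 83/365)
= 424.43 · e^0.005321 = 424.43 × 1.005335
F = S$426.69

S$426.69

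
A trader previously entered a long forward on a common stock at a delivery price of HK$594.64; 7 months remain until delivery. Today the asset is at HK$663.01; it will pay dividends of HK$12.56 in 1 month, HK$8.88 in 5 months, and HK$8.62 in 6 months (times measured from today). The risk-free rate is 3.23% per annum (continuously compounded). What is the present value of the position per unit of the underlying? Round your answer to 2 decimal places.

PV(remaining dividends) I = 12.56·e^(−0.0323·1/12) + 8.88·e^(−0.0323·5/12) + 8.62·e^(−0.0323·6/12) = 29.7694
Current forward F = (S − I)·e^(rT) = (663.01 − 29.7694)·e^(0.0323·7/12) = 633.2406 × 1.019020 = 645.2848
Value (long) = (F − K)·e^(−rT) = (645.2848 − 594.64) × 0.981335 = 49.6995
Value = HK$49.70

HK$49.70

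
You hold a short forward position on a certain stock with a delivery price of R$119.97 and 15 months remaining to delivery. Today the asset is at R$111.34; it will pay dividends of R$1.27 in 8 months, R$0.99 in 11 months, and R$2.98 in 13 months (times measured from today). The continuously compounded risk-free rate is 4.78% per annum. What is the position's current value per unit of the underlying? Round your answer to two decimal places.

PV(remaining dividends) I = 1.27·e^(−0.0478·8/12) + 0.99·e^(−0.0478·11/12) + 2.98·e^(−0.0478·13/12) = 5.0073
Current forward F = (S − I)·e^(rT) = (111.34 − 5.0073)·e^(0.0478·15/12) = 106.3327 × 1.061571 = 112.8797
Value (long) = (F − K)·e^(−rT) = (112.8797 − 119.97) × 0.942000 = -6.6791
Short position value = −(long value) = R$6.68

R$6.68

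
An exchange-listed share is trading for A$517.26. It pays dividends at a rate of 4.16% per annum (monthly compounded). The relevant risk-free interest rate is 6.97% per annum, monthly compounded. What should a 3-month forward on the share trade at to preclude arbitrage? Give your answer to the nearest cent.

A$520.89

F = S · (1+r/12)^(12T) / (1+q/12)^(12T)
= 517.26 × 1.017526 / 1.010436 = 517.26 × 1.007017
F = A$520.89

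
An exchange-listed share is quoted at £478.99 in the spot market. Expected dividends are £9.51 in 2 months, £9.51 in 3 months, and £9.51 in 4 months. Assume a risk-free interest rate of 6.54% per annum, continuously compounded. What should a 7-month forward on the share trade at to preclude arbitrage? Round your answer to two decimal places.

£468.46

PV(dividends) I = 9.51·e^(−0.0654·2/12) + 9.51·e^(−0.0654·3/12) + 9.51·e^(−0.0654·4/12)
I = 9.4069 + 9.3558 + 9.3049 = 28.0676
F = (S − I)·e^(rT) = (478.99 − 28.0676) · e^(0.0654·7/12)
= 450.9224 · e^0.038150 = 450.9224 × 1.038887 = £468.46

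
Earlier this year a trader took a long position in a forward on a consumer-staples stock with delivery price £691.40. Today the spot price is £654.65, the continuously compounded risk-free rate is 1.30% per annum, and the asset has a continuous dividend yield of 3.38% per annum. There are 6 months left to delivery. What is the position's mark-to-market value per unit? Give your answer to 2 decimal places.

Current fair forward for the remaining 6 months: F = S·e^((r − q)·T), (r − q) = 0.0130 − 0.0338 = -0.0208
F = 654.65 · e^(-0.0208 × 6/12) = 654.65 × 0.989654 = 647.8770
Value of long forward = (F − K)·e^(−rT) = (647.8770 − 691.40) · e^(−0.0130·6/12)
= -43.5230 × 0.993521 = -43.24

-£43.24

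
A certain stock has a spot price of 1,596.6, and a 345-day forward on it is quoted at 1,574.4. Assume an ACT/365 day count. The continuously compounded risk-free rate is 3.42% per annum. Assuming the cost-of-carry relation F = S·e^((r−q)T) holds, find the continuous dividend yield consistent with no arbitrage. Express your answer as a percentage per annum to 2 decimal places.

4.90%

From F = S·e^((r−q)T): (r − q) = ln(F/S)/T
ln(1574.4/1596.6) = ln(0.986095) = -0.014003
(r − q) = -0.014003 / (345/365) = -0.014815
q = r − ln(F/S)/T = 0.0342 + 0.014815 = 0.049015
q = 4.90%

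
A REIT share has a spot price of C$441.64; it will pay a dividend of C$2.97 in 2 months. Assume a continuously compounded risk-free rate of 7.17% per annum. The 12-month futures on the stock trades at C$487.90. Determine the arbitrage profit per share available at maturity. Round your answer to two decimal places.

C$16.58 per share

PV(dividends) I = 2.97·e^(−0.0717·2/12) = 2.9347
Fair futures F* = (S − I)·e^(rT) = (441.64 − 2.9347)·e^0.071700 = 438.7053 × 1.074333 = 471.3156
Market C$487.90 > fair 471.3156: forward overpriced → cash-and-carry (borrow at r, buy the stock and collect the dividends, short the forward).
Profit at T = |F_mkt − F*| = |487.90 − 471.3156| = C$16.58 per share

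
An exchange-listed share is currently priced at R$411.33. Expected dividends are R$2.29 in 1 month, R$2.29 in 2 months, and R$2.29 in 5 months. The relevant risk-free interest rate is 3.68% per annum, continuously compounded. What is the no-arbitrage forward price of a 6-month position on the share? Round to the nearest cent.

R$412.03

PV(dividends) I = 2.29·e^(−0.0368·1/12) + 2.29·e^(−0.0368·2/12) + 2.29·e^(−0.0368·5/12)
I = 2.2830 + 2.2760 + 2.2552 = 6.8142
F = (S − I)·e^(rT) = (411.33 − 6.8142) · e^(0.0368·6/12)
= 404.5158 · e^0.018400 = 404.5158 × 1.018570 = R$412.03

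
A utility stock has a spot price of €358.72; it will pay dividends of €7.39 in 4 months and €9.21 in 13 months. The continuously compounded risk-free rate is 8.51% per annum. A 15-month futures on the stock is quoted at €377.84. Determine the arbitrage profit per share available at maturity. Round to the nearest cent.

PV(dividends) I = 7.39·e^(−0.0851·4/12) + 9.21·e^(−0.0851·13/12) = 15.5822
Fair futures F* = (S − I)·e^(rT) = (358.72 − 15.5822)·e^0.106375 = 343.1378 × 1.112239 = 381.6512
Market €377.84 < fair 381.6512: forward underpriced → reverse cash-and-carry (short the stock, invest proceeds at r, pay the dividends, go long the forward).
Profit at T = |F_mkt − F*| = |377.84 − 381.6512| = €3.81 per share

€3.81 per share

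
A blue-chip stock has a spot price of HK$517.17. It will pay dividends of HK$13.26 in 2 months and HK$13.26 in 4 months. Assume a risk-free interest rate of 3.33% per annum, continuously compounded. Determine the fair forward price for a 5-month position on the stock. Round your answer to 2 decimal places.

PV(dividends) I = 13.26·e^(−0.0333·2/12) + 13.26·e^(−0.0333·4/12)
I = 13.1866 + 13.1136 = 26.3002
F = (S − I)·e^(rT) = (517.17 − 26.3002) · e^(0.0333·5/12)
= 490.8698 · e^0.013875 = 490.8698 × 1.013972 = HK$497.73

HK$497.73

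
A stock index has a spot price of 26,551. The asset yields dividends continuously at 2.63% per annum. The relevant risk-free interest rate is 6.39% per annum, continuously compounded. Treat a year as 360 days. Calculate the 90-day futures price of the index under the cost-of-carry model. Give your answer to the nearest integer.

26,802

F = S·e^((r − q)T) = 26551 · e^((0.0639 − 0.0263) × 90/360)
= 26551 · e^0.009400 = 26551 × 1.009444
F = 26,802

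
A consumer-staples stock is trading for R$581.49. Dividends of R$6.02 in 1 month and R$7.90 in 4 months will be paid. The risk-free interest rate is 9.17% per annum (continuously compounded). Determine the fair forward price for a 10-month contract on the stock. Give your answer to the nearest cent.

R$612.95

PV(dividends) I = 6.02·e^(−0.0917·1/12) + 7.90·e^(−0.0917·4/12)
I = 5.9742 + 7.6622 = 13.6364
F = (S − I)·e^(rT) = (581.49 − 13.6364) · e^(0.0917·10/12)
= 567.8536 · e^0.076417 = 567.8536 × 1.079413 = R$612.95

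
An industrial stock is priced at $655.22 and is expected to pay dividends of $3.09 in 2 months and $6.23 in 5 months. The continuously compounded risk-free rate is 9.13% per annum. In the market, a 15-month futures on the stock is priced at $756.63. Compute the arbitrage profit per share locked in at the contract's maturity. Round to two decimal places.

$32.33 per share

PV(dividends) I = 3.09·e^(−0.0913·2/12) + 6.23·e^(−0.0913·5/12) = 9.0408
Fair futures F* = (S − I)·e^(rT) = (655.22 − 9.0408)·e^0.114125 = 646.1792 × 1.120892 = 724.2971
Market $756.63 > fair 724.2971: forward overpriced → cash-and-carry (borrow at r, buy the stock and collect the dividends, short the forward).
Profit at T = |F_mkt − F*| = |756.63 − 724.2971| = $32.33 per share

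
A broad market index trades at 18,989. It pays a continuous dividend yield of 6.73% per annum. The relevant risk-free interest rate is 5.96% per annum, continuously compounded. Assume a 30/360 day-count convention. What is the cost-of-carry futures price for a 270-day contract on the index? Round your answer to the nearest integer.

18,880

F = S·e^((r − q)T) = 18989 · e^((0.0596 − 0.0673) × 270/360)
= 18989 · e^-0.005775 = 18989 × 0.994242
F = 18,880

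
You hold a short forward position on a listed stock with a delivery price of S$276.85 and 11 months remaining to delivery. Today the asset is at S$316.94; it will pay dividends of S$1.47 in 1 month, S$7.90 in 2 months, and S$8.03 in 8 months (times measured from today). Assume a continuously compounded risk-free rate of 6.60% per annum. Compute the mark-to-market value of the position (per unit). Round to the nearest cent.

-S$39.38

PV(remaining dividends) I = 1.47·e^(−0.0660·1/12) + 7.90·e^(−0.0660·2/12) + 8.03·e^(−0.0660·8/12) = 16.9599
Current forward F = (S − I)·e^(rT) = (316.94 − 16.9599)·e^(0.0660·11/12) = 299.9801 × 1.062368 = 318.6893
Value (long) = (F − K)·e^(−rT) = (318.6893 − 276.85) × 0.941294 = 39.3831
Short position value = −(long value) = -S$39.38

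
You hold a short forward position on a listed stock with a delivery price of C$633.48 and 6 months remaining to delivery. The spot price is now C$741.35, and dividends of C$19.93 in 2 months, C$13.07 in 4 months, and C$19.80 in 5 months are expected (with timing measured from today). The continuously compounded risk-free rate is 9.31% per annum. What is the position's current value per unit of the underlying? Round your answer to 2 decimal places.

-C$85.34

PV(remaining dividends) I = 19.93·e^(−0.0931·2/12) + 13.07·e^(−0.0931·4/12) + 19.80·e^(−0.0931·5/12) = 51.3404
Current forward F = (S − I)·e^(rT) = (741.35 − 51.3404)·e^(0.0931·6/12) = 690.0096 × 1.047650 = 722.8886
Value (long) = (F − K)·e^(−rT) = (722.8886 − 633.48) × 0.954517 = 85.3420
Short position value = −(long value) = -C$85.34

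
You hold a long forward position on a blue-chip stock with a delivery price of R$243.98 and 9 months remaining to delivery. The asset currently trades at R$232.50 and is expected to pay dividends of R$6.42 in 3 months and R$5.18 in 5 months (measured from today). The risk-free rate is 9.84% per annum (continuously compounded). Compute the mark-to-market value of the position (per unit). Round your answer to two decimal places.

PV(remaining dividends) I = 6.42·e^(−0.0984·3/12) + 5.18·e^(−0.0984·5/12) = 11.2359
Current forward F = (S − I)·e^(rT) = (232.50 − 11.2359)·e^(0.0984·9/12) = 221.2641 × 1.076591 = 238.2109
Value (long) = (F − K)·e^(−rT) = (238.2109 − 243.98) × 0.928857 = -5.3587
Value = -R$5.36

-R$5.36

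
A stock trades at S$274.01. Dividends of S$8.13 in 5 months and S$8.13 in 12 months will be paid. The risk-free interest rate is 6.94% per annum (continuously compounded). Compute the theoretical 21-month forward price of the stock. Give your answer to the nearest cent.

PV(dividends) I = 8.13·e^(−0.0694·5/12) + 8.13·e^(−0.0694·12/12)
I = 7.8983 + 7.5849 = 15.4832
F = (S − I)·e^(rT) = (274.01 − 15.4832) · e^(0.0694·21/12)
= 258.5268 · e^0.121450 = 258.5268 × 1.129133 = S$291.91

S$291.91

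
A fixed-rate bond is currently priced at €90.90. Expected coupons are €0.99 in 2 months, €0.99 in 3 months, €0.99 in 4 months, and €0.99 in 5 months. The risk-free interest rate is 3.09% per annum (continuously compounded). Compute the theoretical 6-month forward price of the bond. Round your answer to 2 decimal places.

PV(coupons) I = 0.99·e^(−0.0309·2/12) + 0.99·e^(−0.0309·3/12) + 0.99·e^(−0.0309·4/12) + 0.99·e^(−0.0309·5/12)
I = 0.9849 + 0.9824 + 0.9799 + 0.9773 = 3.9245
F = (S − I)·e^(rT) = (90.90 − 3.9245) · e^(0.0309·6/12)
= 86.9755 · e^0.015450 = 86.9755 × 1.015570 = €88.33

€88.33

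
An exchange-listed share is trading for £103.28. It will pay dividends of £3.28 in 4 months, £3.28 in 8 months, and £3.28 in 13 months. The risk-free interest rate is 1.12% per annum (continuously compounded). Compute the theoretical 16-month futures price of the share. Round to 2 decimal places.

£94.92

PV(dividends) I = 3.28·e^(−0.0112·4/12) + 3.28·e^(−0.0112·8/12) + 3.28·e^(−0.0112·13/12)
I = 3.2678 + 3.2556 + 3.2404 = 9.7638
F = (S − I)·e^(rT) = (103.28 − 9.7638) · e^(0.0112·16/12)
= 93.5162 · e^0.014933 = 93.5162 × 1.015045 = £94.92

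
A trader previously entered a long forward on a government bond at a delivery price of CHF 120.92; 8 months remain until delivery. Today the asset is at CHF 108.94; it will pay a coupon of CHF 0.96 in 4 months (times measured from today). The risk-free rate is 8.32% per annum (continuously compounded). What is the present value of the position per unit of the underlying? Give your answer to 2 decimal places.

PV(remaining coupons) I = 0.96·e^(−0.0832·4/12) = 0.9337
Current forward F = (S − I)·e^(rT) = (108.94 − 0.9337)·e^(0.0832·8/12) = 108.0063 × 1.057034 = 114.1663
Value (long) = (F − K)·e^(−rT) = (114.1663 − 120.92) × 0.946044 = -6.3893
Value = -CHF 6.39

-CHF 6.39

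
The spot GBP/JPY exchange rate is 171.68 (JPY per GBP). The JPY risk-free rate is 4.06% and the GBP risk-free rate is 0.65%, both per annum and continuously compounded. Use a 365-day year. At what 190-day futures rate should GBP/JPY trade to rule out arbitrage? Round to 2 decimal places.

F = S·e^((r_JPY − r_GBP)T) = 171.68 · e^((0.0406 − 0.0065) × 190/365)
= 171.68 · e^0.017751 = 171.68 × 1.017909
F = 174.75 JPY per GBP

174.75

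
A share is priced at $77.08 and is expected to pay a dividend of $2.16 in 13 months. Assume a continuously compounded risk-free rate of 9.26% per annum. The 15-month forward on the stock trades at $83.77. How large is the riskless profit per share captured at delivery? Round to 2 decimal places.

$0.58 per share

PV(dividends) I = 2.16·e^(−0.0926·13/12) = 1.9538
Fair forward F* = (S − I)·e^(rT) = (77.08 − 1.9538)·e^0.115750 = 75.1262 × 1.122715 = 84.3453
Market $83.77 < fair 84.3453: forward underpriced → reverse cash-and-carry (short the stock, invest proceeds at r, pay the dividends, go long the forward).
Profit at T = |F_mkt − F*| = |83.77 − 84.3453| = $0.58 per share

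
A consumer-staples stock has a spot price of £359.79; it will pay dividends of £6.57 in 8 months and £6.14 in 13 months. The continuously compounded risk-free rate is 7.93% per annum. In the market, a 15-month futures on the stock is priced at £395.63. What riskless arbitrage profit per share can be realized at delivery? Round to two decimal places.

£11.45 per share

PV(dividends) I = 6.57·e^(−0.0793·8/12) + 6.14·e^(−0.0793·13/12) = 11.8662
Fair futures F* = (S − I)·e^(rT) = (359.79 − 11.8662)·e^0.099125 = 347.9238 × 1.104204 = 384.1789
Market £395.63 > fair 384.1789: forward overpriced → cash-and-carry (borrow at r, buy the stock and collect the dividends, short the forward).
Profit at T = |F_mkt − F*| = |395.63 − 384.1789| = £11.45 per share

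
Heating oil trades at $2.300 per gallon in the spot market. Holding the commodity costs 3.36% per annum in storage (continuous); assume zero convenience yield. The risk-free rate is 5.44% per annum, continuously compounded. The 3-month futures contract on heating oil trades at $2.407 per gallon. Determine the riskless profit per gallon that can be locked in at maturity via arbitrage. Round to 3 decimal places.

Fair futures: F* = S·e^(carry·T), with carry = (r + u) = 0.0544 + 0.0336 = 0.0880
F* = 2.300 · e^(0.0880 × 3/12) = 2.300 · e^0.022000 = 2.300 × 1.022244 = $2.3512
Market $2.407 > fair $2.3512: forward overpriced → cash-and-carry (buy spot, short the forward).
At maturity, profit = |F_mkt − F*| = |2.407 − 2.3512| = $0.056 per gallon

$0.056 per gallon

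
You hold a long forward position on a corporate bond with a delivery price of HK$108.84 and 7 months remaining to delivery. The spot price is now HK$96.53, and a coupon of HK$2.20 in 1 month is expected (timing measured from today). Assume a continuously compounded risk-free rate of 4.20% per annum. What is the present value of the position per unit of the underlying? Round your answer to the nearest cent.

PV(remaining coupons) I = 2.20·e^(−0.0420·1/12) = 2.1923
Current forward F = (S − I)·e^(rT) = (96.53 − 2.1923)·e^(0.0420·7/12) = 94.3377 × 1.024803 = 96.6776
Value (long) = (F − K)·e^(−rT) = (96.6776 − 108.84) × 0.975798 = -11.8680
Value = -HK$11.87

-HK$11.87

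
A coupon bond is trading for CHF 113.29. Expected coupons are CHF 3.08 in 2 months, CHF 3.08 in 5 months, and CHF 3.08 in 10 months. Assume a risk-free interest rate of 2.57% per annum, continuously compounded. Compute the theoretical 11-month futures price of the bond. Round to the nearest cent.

PV(coupons) I = 3.08·e^(−0.0257·2/12) + 3.08·e^(−0.0257·5/12) + 3.08·e^(−0.0257·10/12)
I = 3.0668 + 3.0472 + 3.0147 = 9.1287
F = (S − I)·e^(rT) = (113.29 − 9.1287) · e^(0.0257·11/12)
= 104.1613 · e^0.023558 = 104.1613 × 1.023838 = CHF 106.64

CHF 106.64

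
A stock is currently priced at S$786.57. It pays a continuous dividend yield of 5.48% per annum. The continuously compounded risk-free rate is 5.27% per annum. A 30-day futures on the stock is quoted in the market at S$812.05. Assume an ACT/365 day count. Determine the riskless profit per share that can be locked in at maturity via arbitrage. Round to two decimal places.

S$25.62 per share

Fair futures: F* = S·e^(carry·T), with carry = (r − q) = 0.0527 − 0.0548 = -0.0021
F* = 786.57 · e^(-0.0021 × 30/365) = 786.57 · e^-0.000173 = 786.57 × 0.999827 = S$786.4339
Market S$812.05 > fair S$786.4339: forward overpriced → cash-and-carry (buy spot, short the forward).
At maturity, profit = |F_mkt − F*| = |812.05 − 786.4339| = S$25.62 per share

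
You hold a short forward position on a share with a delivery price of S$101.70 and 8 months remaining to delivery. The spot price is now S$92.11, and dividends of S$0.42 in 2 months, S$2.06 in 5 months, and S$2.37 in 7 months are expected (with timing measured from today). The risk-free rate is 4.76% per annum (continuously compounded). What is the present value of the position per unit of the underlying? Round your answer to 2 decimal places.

PV(remaining dividends) I = 0.42·e^(−0.0476·2/12) + 2.06·e^(−0.0476·5/12) + 2.37·e^(−0.0476·7/12) = 4.7413
Current forward F = (S − I)·e^(rT) = (92.11 − 4.7413)·e^(0.0476·8/12) = 87.3687 × 1.032242 = 90.1856
Value (long) = (F − K)·e^(−rT) = (90.1856 − 101.70) × 0.968765 = -11.1547
Short position value = −(long value) = S$11.15

S$11.15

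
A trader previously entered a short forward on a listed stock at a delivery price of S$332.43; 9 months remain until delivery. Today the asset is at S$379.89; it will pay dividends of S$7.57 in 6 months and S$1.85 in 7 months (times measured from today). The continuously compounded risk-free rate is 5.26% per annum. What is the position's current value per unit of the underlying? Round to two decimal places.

PV(remaining dividends) I = 7.57·e^(−0.0526·6/12) + 1.85·e^(−0.0526·7/12) = 9.1676
Current forward F = (S − I)·e^(rT) = (379.89 − 9.1676)·e^(0.0526·9/12) = 370.7224 × 1.040238 = 385.6395
Value (long) = (F − K)·e^(−rT) = (385.6395 − 332.43) × 0.961318 = 51.1513
Short position value = −(long value) = -S$51.15

-S$51.15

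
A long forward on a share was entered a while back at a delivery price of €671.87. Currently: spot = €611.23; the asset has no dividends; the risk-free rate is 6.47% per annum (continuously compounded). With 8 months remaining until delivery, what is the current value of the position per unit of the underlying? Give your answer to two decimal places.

-€32.28

Current fair forward for the remaining 8 months: F = S·e^(r·T), r = 0.0647
F = 611.23 · e^(0.0647 × 8/12) = 611.23 × 1.044077 = 638.1712
Value of long forward = (F − K)·e^(−rT) = (638.1712 − 671.87) · e^(−0.0647·8/12)
= -33.6988 × 0.957784 = -32.28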